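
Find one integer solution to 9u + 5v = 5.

Step 1: Check solvability.
gcd(9, 5) = 1
Since 1 divides 5, solutions exist.

Step 2: Apply extended Euclidean algorithm to find gcd.
We find integers such that 9*x0 + 5*y0 = 1

Step 3: Scale the particular solution.
Multiply by 5/1 = 5:
u = -5, v = 10

Step 4: Verify.
9*(-5) + 5*(10) = 5 = 5 ✓

u = -5, v = 10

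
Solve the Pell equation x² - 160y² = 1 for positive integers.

We seek the smallest positive integers (x, y) with x² - 160y² = 1, i.e., x² = 160y² + 1.
Try successive y values:
y = 1: x² = 160·1² + 1 = 161, not a perfect square
y = 2: x² = 160·2² + 1 = 641, not a perfect square
y = 3: x² = 160·3² + 1 = 1441, not a perfect square
... continuing the search (or via continued fractions) ...
y = 57: x² = 160·57² + 1 = 519841, x = 721 ✓

Verify: 721² - 160·57² = 519841 - 519840 = 1 ✓

x = 721, y = 57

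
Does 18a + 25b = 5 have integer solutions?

Step 1: Compute gcd(18, 25).
gcd(18, 25) = 1

Step 2: Check divisibility.
Does 1 divide 5? 5 = 1 x 5, so yes.

By the theorem on linear Diophantine equations, 18a + 25b = 5 has integer solutions if and only if gcd(18, 25) divides 5. Since 1 | 5, solutions exist.

Yes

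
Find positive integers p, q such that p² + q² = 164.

Search for p with 164 - p² a perfect square.
p = 8: 164 - 8² = 164 - 64 = 100 = 10² ✓
So p = 8, q = 10.

p = 8, q = 10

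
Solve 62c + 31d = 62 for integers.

Step 1: Check solvability.
gcd(62, 31) = 31
Since 31 divides 62, solutions exist.

Step 2: Apply extended Euclidean algorithm to find gcd.
We find integers such that 62*x0 + 31*y0 = 31

Step 3: Scale the particular solution.
Multiply by 62/31 = 2:
c = 0, d = 2

Step 4: Verify.
62*(0) + 31*(2) = 62 = 62 ✓

c = 0, d = 2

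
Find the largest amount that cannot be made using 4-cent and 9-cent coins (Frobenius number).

For two coprime denominations a and b, the Frobenius number (largest value not representable as a non-negative combination) is ab - a - b.
Here gcd(4, 9) = 1, so they are coprime.
F(4, 9) = 4·9 - 4 - 9 = 36 - 13 = 23

23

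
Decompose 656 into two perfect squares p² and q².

We need to find integers p, q > 0 such that p² + q² = 656.
Trying p = 16: q² = 656 - 16² = 656 - 256 = 400
q = 20
Check: 16² + 20² = 256 + 400 = 656 ✓

656 = 16² + 20²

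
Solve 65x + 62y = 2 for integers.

Step 1: Check solvability.
gcd(65, 62) = 1
Since 1 divides 2, solutions exist.

Step 2: Apply extended Euclidean algorithm to find gcd.
We find integers such that 65*x0 + 62*y0 = 1

Step 3: Scale the particular solution.
Multiply by 2/1 = 2:
x = 42, y = -44

Step 4: Verify.
65*(42) + 62*(-44) = 2 = 2 ✓

x = 42, y = -44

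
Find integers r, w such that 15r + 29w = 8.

Step 1: Check solvability.
gcd(15, 29) = 1
Since 1 divides 8, solutions exist.

Step 2: Apply extended Euclidean algorithm to find gcd.
We find integers such that 15*x0 + 29*y0 = 1

Step 3: Scale the particular solution.
Multiply by 8/1 = 8:
r = 16, w = -8

Step 4: Verify.
15*(16) + 29*(-8) = 8 = 8 ✓

r = 16, w = -8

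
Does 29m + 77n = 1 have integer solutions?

Step 1: Compute gcd(29, 77).
gcd(29, 77) = 1

Step 2: Check divisibility.
Does 1 divide 1? 1 = 1 x 1, so yes.

By the theorem on linear Diophantine equations, 29m + 77n = 1 has integer solutions if and only if gcd(29, 77) divides 1. Since 1 | 1, solutions exist.

Yes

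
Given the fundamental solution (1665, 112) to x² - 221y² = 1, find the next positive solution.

Solutions to x² - Dy² = 1 are generated by powers of (x₀ + y₀√D).
The next solution satisfies x₁ + y₁√221 = (x₀ + y₀√221)², giving:
x₁ = x₀² + 221y₀² = 1665² + 221·112² = 2772225 + 2772224 = 5544449
y₁ = 2x₀y₀ = 2·1665·112 = 372960

Verify: 5544449² - 221·372960² = 30740914713601 - 30740914713600 = 1 ✓

x = 5544449, y = 372960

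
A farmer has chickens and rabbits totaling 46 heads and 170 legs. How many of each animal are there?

Let c = chickens, r = rabbits.
Heads: c + r = 46
Legs: 2c + 4r = 170
From the first equation, c = 46 - r. Substitute:
2(46 - r) + 4r = 170
92 + 2r = 170
r = (170 - 92)/2 = 39
c = 46 - 39 = 7

Chickens: 7, Rabbits: 39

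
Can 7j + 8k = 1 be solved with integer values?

Step 1: Compute gcd(7, 8).
gcd(7, 8) = 1

Step 2: Check divisibility.
Does 1 divide 1? 1 = 1 x 1, so yes.

By the theorem on linear Diophantine equations, 7j + 8k = 1 has integer solutions if and only if gcd(7, 8) divides 1. Since 1 | 1, solutions exist.

Yes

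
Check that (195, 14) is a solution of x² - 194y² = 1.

Compute x² = 195² = 38025
Compute 194y² = 194·14² = 194·196 = 38024
x² - 194y² = 38025 - 38024 = 1
Since this equals 1, (195, 14) is a solution.

Yes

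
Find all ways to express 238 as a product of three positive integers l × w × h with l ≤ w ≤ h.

Iterate l from 1 to ⌊238^(1/3)⌋. For each l dividing 238, iterate w ≥ l with w dividing 238/l, and set h = 238/(l·w).
Triples found (5): (1×1×238), (1×2×119), (1×7×34), (1×14×17), (2×7×17)

(1×1×238), (1×2×119), (1×7×34), (1×14×17), (2×7×17)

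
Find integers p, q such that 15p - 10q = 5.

Step 1: Check solvability.
gcd(15, 10) = 5
Since 5 divides 5, solutions exist.

Step 2: Apply extended Euclidean algorithm to find gcd.
We find integers such that 15*x0 + 10*y0 = 5

Step 3: Scale the particular solution.
Multiply by 5/5 = 1:
p = 1, q = 1

Step 4: Verify.
15*(1) - 10*(1) = 5 = 5 ✓

p = 1, q = 1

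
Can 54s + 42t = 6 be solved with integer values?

Step 1: Compute gcd(54, 42).
gcd(54, 42) = 6

Step 2: Check divisibility.
Does 6 divide 6? 6 = 6 x 1, so yes.

By the theorem on linear Diophantine equations, 54s + 42t = 6 has integer solutions if and only if gcd(54, 42) divides 6. Since 6 | 6, solutions exist.

Yes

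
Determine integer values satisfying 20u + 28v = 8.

Step 1: Check solvability.
gcd(20, 28) = 4
Since 4 divides 8, solutions exist.

Step 2: Apply extended Euclidean algorithm to find gcd.
We find integers such that 20*x0 + 28*y0 = 4

Step 3: Scale the particular solution.
Multiply by 8/4 = 2:
u = 6, v = -4

Step 4: Verify.
20*(6) + 28*(-4) = 8 = 8 ✓

u = 6, v = -4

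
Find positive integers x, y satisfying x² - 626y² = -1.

We need x² = 626y² - 1. Try successive y:
y = 1: x² = 626·1² - 1 = 625 = 25² ✓
Check: 25² - 626·1² = 625 - 626 = -1 ✓

x = 25, y = 1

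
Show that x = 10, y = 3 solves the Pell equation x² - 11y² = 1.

Compute x² = 10² = 100
Compute 11y² = 11·3² = 11·9 = 99
x² - 11y² = 100 - 99 = 1
Since this equals 1, (10, 3) is a solution.

Yes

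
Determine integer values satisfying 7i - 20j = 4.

Step 1: Check solvability.
gcd(7, 20) = 1
Since 1 divides 4, solutions exist.

Step 2: Apply extended Euclidean algorithm to find gcd.
We find integers such that 7*x0 + 20*y0 = 1

Step 3: Scale the particular solution.
Multiply by 4/1 = 4:
i = 12, j = 4

Step 4: Verify.
7*(12) - 20*(4) = 4 = 4 ✓

i = 12, j = 4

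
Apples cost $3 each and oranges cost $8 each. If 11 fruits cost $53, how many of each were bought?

Let a = apples, o = oranges.
a + o = 11
3a + 8o = 53
Substitute o = 11 - a:
3a + 8(11 - a) = 53
(3 - 8)a = 53 - 88
-5a = -35
a = 7, o = 11 - 7 = 4

Apples: 7, Oranges: 4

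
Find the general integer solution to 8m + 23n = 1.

Step 1: Compute gcd(8, 23) = 1.
Since 1 divides 1, solutions exist.

Step 2: Find a particular solution using extended Euclidean algorithm.
We get m₀ = 3, n₀ = -1.
Check: 8*3 + 23*-1 = 1 = 1 ✓

Step 3: Write the general solution.
m = 3 + (23/1)t = 3 + 23t
n = -1 - (8/1)t = -1 - 8t
for any integer t.

m = 3 + 23t, n = -1 - 8t for integer t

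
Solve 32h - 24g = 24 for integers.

Step 1: Check solvability.
gcd(32, 24) = 8
Since 8 divides 24, solutions exist.

Step 2: Apply extended Euclidean algorithm to find gcd.
We find integers such that 32*x0 + 24*y0 = 8

Step 3: Scale the particular solution.
Multiply by 24/8 = 3:
h = 3, g = 3

Step 4: Verify.
32*(3) - 24*(3) = 24 = 24 ✓

h = 3, g = 3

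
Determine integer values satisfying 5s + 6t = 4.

Step 1: Check solvability.
gcd(5, 6) = 1
Since 1 divides 4, solutions exist.

Step 2: Apply extended Euclidean algorithm to find gcd.
We find integers such that 5*x0 + 6*y0 = 1

Step 3: Scale the particular solution.
Multiply by 4/1 = 4:
s = -4, t = 4

Step 4: Verify.
5*(-4) + 6*(4) = 4 = 4 ✓

s = -4, t = 4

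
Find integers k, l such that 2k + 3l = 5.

Step 1: Check solvability.
gcd(2, 3) = 1
Since 1 divides 5, solutions exist.

Step 2: Apply extended Euclidean algorithm to find gcd.
We find integers such that 2*x0 + 3*y0 = 1

Step 3: Scale the particular solution.
Multiply by 5/1 = 5:
k = -5, l = 5

Step 4: Verify.
2*(-5) + 3*(5) = 5 = 5 ✓

k = -5, l = 5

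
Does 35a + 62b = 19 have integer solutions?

Step 1: Compute gcd(35, 62).
gcd(35, 62) = 1

Step 2: Check divisibility.
Does 1 divide 19? 19 = 1 x 19, so yes.

By the theorem on linear Diophantine equations, 35a + 62b = 19 has integer solutions if and only if gcd(35, 62) divides 19. Since 1 | 19, solutions exist.

Yes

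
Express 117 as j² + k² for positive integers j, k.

We need to find integers j, k > 0 such that j² + k² = 117.
Trying j = 6: k² = 117 - 6² = 117 - 36 = 81
k = 9
Check: 6² + 9² = 36 + 81 = 117 ✓

117 = 6² + 9²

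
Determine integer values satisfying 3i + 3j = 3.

Step 1: Check solvability.
gcd(3, 3) = 3
Since 3 divides 3, solutions exist.

Step 2: Apply extended Euclidean algorithm to find gcd.
We find integers such that 3*x0 + 3*y0 = 3

Step 3: Scale the particular solution.
Multiply by 3/3 = 1:
i = 0, j = 1

Step 4: Verify.
3*(0) + 3*(1) = 3 = 3 ✓

i = 0, j = 1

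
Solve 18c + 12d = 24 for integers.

Step 1: Check solvability.
gcd(18, 12) = 6
Since 6 divides 24, solutions exist.

Step 2: Apply extended Euclidean algorithm to find gcd.
We find integers such that 18*x0 + 12*y0 = 6

Step 3: Scale the particular solution.
Multiply by 24/6 = 4:
c = 4, d = -4

Step 4: Verify.
18*(4) + 12*(-4) = 24 = 24 ✓

c = 4, d = -4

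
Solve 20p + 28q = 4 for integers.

Step 1: Check solvability.
gcd(20, 28) = 4
Since 4 divides 4, solutions exist.

Step 2: Apply extended Euclidean algorithm to find gcd.
We find integers such that 20*x0 + 28*y0 = 4

Step 3: Scale the particular solution.
Multiply by 4/4 = 1:
p = 3, q = -2

Step 4: Verify.
20*(3) + 28*(-2) = 4 = 4 ✓

p = 3, q = -2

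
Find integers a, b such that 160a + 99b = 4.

Step 1: Check solvability.
gcd(160, 99) = 1
Since 1 divides 4, solutions exist.

Step 2: Apply extended Euclidean algorithm to find gcd.
We find integers such that 160*x0 + 99*y0 = 1

Step 3: Scale the particular solution.
Multiply by 4/1 = 4:
a = 52, b = -84

Step 4: Verify.
160*(52) + 99*(-84) = 4 = 4 ✓

a = 52, b = -84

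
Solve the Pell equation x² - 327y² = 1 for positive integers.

We seek the smallest positive integers (x, y) with x² - 327y² = 1, i.e., x² = 327y² + 1.
Try successive y values:
y = 1: x² = 327·1² + 1 = 328, not a perfect square
y = 2: x² = 327·2² + 1 = 1309, not a perfect square
y = 3: x² = 327·3² + 1 = 2944, not a perfect square
... continuing the search (or via continued fractions) ...
y = 12: x² = 327·12² + 1 = 47089, x = 217 ✓

Verify: 217² - 327·12² = 47089 - 47088 = 1 ✓

x = 217, y = 12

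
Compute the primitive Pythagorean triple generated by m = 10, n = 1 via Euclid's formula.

a = m² - n² = 100 - 1 = 99
b = 2mn = 2·10·1 = 20
c = m² + n² = 100 + 1 = 101
Verify: 99² + 20² = 9801 + 400 = 10201 = 101² ✓

(99, 20, 101)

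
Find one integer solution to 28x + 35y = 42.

Step 1: Check solvability.
gcd(28, 35) = 7
Since 7 divides 42, solutions exist.

Step 2: Apply extended Euclidean algorithm to find gcd.
We find integers such that 28*x0 + 35*y0 = 7

Step 3: Scale the particular solution.
Multiply by 42/7 = 6:
x = -6, y = 6

Step 4: Verify.
28*(-6) + 35*(6) = 42 = 42 ✓

x = -6, y = 6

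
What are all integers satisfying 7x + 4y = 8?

Step 1: Compute gcd(7, 4) = 1.
Since 1 divides 8, solutions exist.

Step 2: Find a particular solution using extended Euclidean algorithm.
We get x₀ = -8, y₀ = 16.
Check: 7*-8 + 4*16 = 8 = 8 ✓

Step 3: Write the general solution.
x = -8 + (4/1)t = -8 + 4t
y = 16 - (7/1)t = 16 - 7t
for any integer t.

x = -8 + 4t, y = 16 - 7t for integer t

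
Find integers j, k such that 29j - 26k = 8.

Step 1: Check solvability.
gcd(29, 26) = 1
Since 1 divides 8, solutions exist.

Step 2: Apply extended Euclidean algorithm to find gcd.
We find integers such that 29*x0 + 26*y0 = 1

Step 3: Scale the particular solution.
Multiply by 8/1 = 8:
j = 72, k = 80

Step 4: Verify.
29*(72) - 26*(80) = 8 = 8 ✓

j = 72, k = 80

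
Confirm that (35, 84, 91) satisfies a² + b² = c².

Compute a² + b² = 35² + 84² = 1225 + 7056 = 8281
Compute c² = 91² = 8281
Since 8281 = 8281, confirmed.

Yes, it is a Pythagorean triple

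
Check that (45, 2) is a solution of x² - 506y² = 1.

Compute x² = 45² = 2025
Compute 506y² = 506·2² = 506·4 = 2024
x² - 506y² = 2025 - 2024 = 1
Since this equals 1, (45, 2) is a solution.

Yes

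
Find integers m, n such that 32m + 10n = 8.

Step 1: Check solvability.
gcd(32, 10) = 2
Since 2 divides 8, solutions exist.

Step 2: Apply extended Euclidean algorithm to find gcd.
We find integers such that 32*x0 + 10*y0 = 2

Step 3: Scale the particular solution.
Multiply by 8/2 = 4:
m = 4, n = -12

Step 4: Verify.
32*(4) + 10*(-12) = 8 = 8 ✓

m = 4, n = -12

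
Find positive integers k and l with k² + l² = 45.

We need to find integers k, l > 0 such that k² + l² = 45.
Trying k = 3: l² = 45 - 3² = 45 - 9 = 36
l = 6
Check: 3² + 6² = 9 + 36 = 45 ✓

45 = 3² + 6²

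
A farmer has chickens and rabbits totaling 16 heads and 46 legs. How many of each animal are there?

Let c = chickens, r = rabbits.
Heads: c + r = 16
Legs: 2c + 4r = 46
From the first equation, c = 16 - r. Substitute:
2(16 - r) + 4r = 46
32 + 2r = 46
r = (46 - 32)/2 = 7
c = 16 - 7 = 9

Chickens: 9, Rabbits: 7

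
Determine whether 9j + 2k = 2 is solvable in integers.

Step 1: Compute gcd(9, 2).
gcd(9, 2) = 1

Step 2: Check divisibility.
Does 1 divide 2? 2 = 1 x 2, so yes.

By the theorem on linear Diophantine equations, 9j + 2k = 2 has integer solutions if and only if gcd(9, 2) divides 2. Since 1 | 2, solutions exist.

Yes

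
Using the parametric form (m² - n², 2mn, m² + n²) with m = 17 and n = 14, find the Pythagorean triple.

a = m² - n² = 289 - 196 = 93
b = 2mn = 2·17·14 = 476
c = m² + n² = 289 + 196 = 485
Verify: 93² + 476² = 8649 + 226576 = 235225 = 485² ✓

(93, 476, 485)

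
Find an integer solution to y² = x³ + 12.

Try small integer x values and check whether x³ + 12 is a perfect square.
x = -2: x³ + 12 = -2³ + 12 = -8 + 12 = 4
Is 4 a perfect square? 2² = 4 ✓
So (x, y) = (-2, 2) is a solution.

x = -2, y = 2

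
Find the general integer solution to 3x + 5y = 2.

Step 1: Compute gcd(3, 5) = 1.
Since 1 divides 2, solutions exist.

Step 2: Find a particular solution using extended Euclidean algorithm.
We get x₀ = 4, y₀ = -2.
Check: 3*4 + 5*-2 = 2 = 2 ✓

Step 3: Write the general solution.
x = 4 + (5/1)t = 4 + 5t
y = -2 - (3/1)t = -2 - 3t
for any integer t.

x = 4 + 5t, y = -2 - 3t for integer t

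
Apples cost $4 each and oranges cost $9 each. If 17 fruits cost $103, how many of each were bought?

Let a = apples, o = oranges.
a + o = 17
4a + 9o = 103
Substitute o = 17 - a:
4a + 9(17 - a) = 103
(4 - 9)a = 103 - 153
-5a = -50
a = 10, o = 17 - 10 = 7

Apples: 10, Oranges: 7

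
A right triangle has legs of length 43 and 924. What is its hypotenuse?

c² = a² + b² = 43² + 924² = 1849 + 853776 = 855625
c = 925

925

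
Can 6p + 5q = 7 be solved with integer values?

Step 1: Compute gcd(6, 5).
gcd(6, 5) = 1

Step 2: Check divisibility.
Does 1 divide 7? 7 = 1 x 7, so yes.

By the theorem on linear Diophantine equations, 6p + 5q = 7 has integer solutions if and only if gcd(6, 5) divides 7. Since 1 | 7, solutions exist.

Yes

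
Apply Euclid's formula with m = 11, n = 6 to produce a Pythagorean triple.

a = m² - n² = 11² - 6² = 121 - 36 = 85
b = 2mn = 2·11·6 = 132
c = m² + n² = 121 + 36 = 157
Verify: 85² + 132² = 7225 + 17424 = 24649 = 157² ✓

(85, 132, 157)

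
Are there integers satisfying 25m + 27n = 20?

Step 1: Compute gcd(25, 27).
gcd(25, 27) = 1

Step 2: Check divisibility.
Does 1 divide 20? 20 = 1 x 20, so yes.

By the theorem on linear Diophantine equations, 25m + 27n = 20 has integer solutions if and only if gcd(25, 27) divides 20. Since 1 | 20, solutions exist.

Yes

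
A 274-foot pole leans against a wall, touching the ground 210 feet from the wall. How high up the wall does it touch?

The ladder, wall, and ground form a right triangle with hypotenuse 274 and one leg 210.
By the Pythagorean theorem: h² = 274² - 210² = 75076 - 44100 = 30976
h = √30976 = 176 feet

176 feet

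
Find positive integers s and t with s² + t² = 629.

We need to find integers s, t > 0 such that s² + t² = 629.
Trying s = 2: t² = 629 - 2² = 629 - 4 = 625
t = 25
Check: 2² + 25² = 4 + 625 = 629 ✓

629 = 2² + 25²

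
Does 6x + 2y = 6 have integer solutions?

Step 1: Compute gcd(6, 2).
gcd(6, 2) = 2

Step 2: Check divisibility.
Does 2 divide 6? 6 = 2 x 3, so yes.

By the theorem on linear Diophantine equations, 6x + 2y = 6 has integer solutions if and only if gcd(6, 2) divides 6. Since 2 | 6, solutions exist.

Yes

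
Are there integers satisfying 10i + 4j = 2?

Step 1: Compute gcd(10, 4).
gcd(10, 4) = 2

Step 2: Check divisibility.
Does 2 divide 2? 2 = 2 x 1, so yes.

By the theorem on linear Diophantine equations, 10i + 4j = 2 has integer solutions if and only if gcd(10, 4) divides 2. Since 2 | 2, solutions exist.

Yes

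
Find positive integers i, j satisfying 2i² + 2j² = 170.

Try small values of i and check whether (170 - 2i²)/2 is a perfect square.
i = 2: 2·2² = 8, so 2j² = 170 - 8 = 162, giving j² = 81, j = 9.
Check: 2·2² + 2·9² = 8 + 162 = 170 ✓

i = 2, j = 9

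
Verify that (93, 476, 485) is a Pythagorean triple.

Compute a² + b² = 93² + 476² = 8649 + 226576 = 235225
Compute c² = 485² = 235225
Since 235225 = 235225, confirmed.

Yes, it is a Pythagorean triple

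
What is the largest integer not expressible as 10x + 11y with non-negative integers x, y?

For two coprime denominations a and b, the Frobenius number (largest value not representable as a non-negative combination) is ab - a - b.
Here gcd(10, 11) = 1, so they are coprime.
F(10, 11) = 10·11 - 10 - 11 = 110 - 21 = 89

89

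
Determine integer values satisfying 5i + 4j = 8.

Step 1: Check solvability.
gcd(5, 4) = 1
Since 1 divides 8, solutions exist.

Step 2: Apply extended Euclidean algorithm to find gcd.
We find integers such that 5*x0 + 4*y0 = 1

Step 3: Scale the particular solution.
Multiply by 8/1 = 8:
i = 8, j = -8

Step 4: Verify.
5*(8) + 4*(-8) = 8 = 8 ✓

i = 8, j = -8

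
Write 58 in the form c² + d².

We need to find integers c, d > 0 such that c² + d² = 58.
Trying c = 3: d² = 58 - 3² = 58 - 9 = 49
d = 7
Check: 3² + 7² = 9 + 49 = 58 ✓

58 = 3² + 7²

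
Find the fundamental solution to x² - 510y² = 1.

We seek the smallest positive integers (x, y) with x² - 510y² = 1, i.e., x² = 510y² + 1.
Try successive y values:
y = 1: x² = 510·1² + 1 = 511, not a perfect square
y = 2: x² = 510·2² + 1 = 2041, not a perfect square
y = 3: x² = 510·3² + 1 = 4591, not a perfect square
... continuing the search (or via continued fractions) ...
y = 12: x² = 510·12² + 1 = 73441, x = 271 ✓

Verify: 271² - 510·12² = 73441 - 73440 = 1 ✓

x = 271, y = 12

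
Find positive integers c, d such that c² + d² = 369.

Search for c with 369 - c² a perfect square.
c = 12: 369 - 12² = 369 - 144 = 225 = 15² ✓
So c = 12, d = 15.

c = 12, d = 15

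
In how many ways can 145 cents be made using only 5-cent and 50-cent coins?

We need non-negative integers (x, y) with 5x + 50y = 145.
For each x from 0 to 29, check if (145 - 5x) is a non-negative multiple of 50.
Solutions (x, y): (9,2), (19,1), (29,0)
Count: 3

3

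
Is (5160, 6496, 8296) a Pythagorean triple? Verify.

Compute a² + b² = 5160² + 6496² = 26625600 + 42198016 = 68823616
Compute c² = 8296² = 68823616
Since 68823616 = 68823616, confirmed.

Yes, it is a Pythagorean triple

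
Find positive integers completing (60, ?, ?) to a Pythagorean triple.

We need the other leg and hypotenuse such that 60² + x² = c².
Take x = 25, c = 65: 60² + 25² = 3600 + 625 = 4225 = 65² ✓
Triple: (25, 60, 65)

(25, 60, 65)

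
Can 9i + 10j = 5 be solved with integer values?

Step 1: Compute gcd(9, 10).
gcd(9, 10) = 1

Step 2: Check divisibility.
Does 1 divide 5? 5 = 1 x 5, so yes.

By the theorem on linear Diophantine equations, 9i + 10j = 5 has integer solutions if and only if gcd(9, 10) divides 5. Since 1 | 5, solutions exist.

Yes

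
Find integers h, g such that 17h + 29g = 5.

Step 1: Check solvability.
gcd(17, 29) = 1
Since 1 divides 5, solutions exist.

Step 2: Apply extended Euclidean algorithm to find gcd.
We find integers such that 17*x0 + 29*y0 = 1

Step 3: Scale the particular solution.
Multiply by 5/1 = 5:
h = 60, g = -35

Step 4: Verify.
17*(60) + 29*(-35) = 5 = 5 ✓

h = 60, g = -35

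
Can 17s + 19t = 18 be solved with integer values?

Step 1: Compute gcd(17, 19).
gcd(17, 19) = 1

Step 2: Check divisibility.
Does 1 divide 18? 18 = 1 x 18, so yes.

By the theorem on linear Diophantine equations, 17s + 19t = 18 has integer solutions if and only if gcd(17, 19) divides 18. Since 1 | 18, solutions exist.

Yes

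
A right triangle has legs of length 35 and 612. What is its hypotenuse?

c² = a² + b² = 35² + 612² = 1225 + 374544 = 375769
c = 613

613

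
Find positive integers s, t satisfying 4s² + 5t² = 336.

Try small values of s and check whether (336 - 4s²)/5 is a perfect square.
s = 8: 4·8² = 256, so 5t² = 336 - 256 = 80, giving t² = 16, t = 4.
Check: 4·8² + 5·4² = 256 + 80 = 336 ✓

s = 8, t = 4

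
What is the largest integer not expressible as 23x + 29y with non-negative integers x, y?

For two coprime denominations a and b, the Frobenius number (largest value not representable as a non-negative combination) is ab - a - b.
Here gcd(23, 29) = 1, so they are coprime.
F(23, 29) = 23·29 - 23 - 29 = 667 - 52 = 615

615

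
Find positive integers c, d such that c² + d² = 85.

Search for c with 85 - c² a perfect square.
c = 2: 85 - 2² = 85 - 4 = 81 = 9² ✓
So c = 2, d = 9.

c = 2, d = 9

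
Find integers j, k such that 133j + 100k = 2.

Step 1: Check solvability.
gcd(133, 100) = 1
Since 1 divides 2, solutions exist.

Step 2: Apply extended Euclidean algorithm to find gcd.
We find integers such that 133*x0 + 100*y0 = 1

Step 3: Scale the particular solution.
Multiply by 2/1 = 2:
j = -6, k = 8

Step 4: Verify.
133*(-6) + 100*(8) = 2 = 2 ✓

j = -6, k = 8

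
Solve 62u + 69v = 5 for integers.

Step 1: Check solvability.
gcd(62, 69) = 1
Since 1 divides 5, solutions exist.

Step 2: Apply extended Euclidean algorithm to find gcd.
We find integers such that 62*x0 + 69*y0 = 1

Step 3: Scale the particular solution.
Multiply by 5/1 = 5:
u = -50, v = 45

Step 4: Verify.
62*(-50) + 69*(45) = 5 = 5 ✓

u = -50, v = 45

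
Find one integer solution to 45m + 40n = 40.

Step 1: Check solvability.
gcd(45, 40) = 5
Since 5 divides 40, solutions exist.

Step 2: Apply extended Euclidean algorithm to find gcd.
We find integers such that 45*x0 + 40*y0 = 5

Step 3: Scale the particular solution.
Multiply by 40/5 = 8:
m = 8, n = -8

Step 4: Verify.
45*(8) + 40*(-8) = 40 = 40 ✓

m = 8, n = -8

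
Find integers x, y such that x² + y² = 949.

We need to find integers x, y > 0 such that x² + y² = 949.
Trying x = 7: y² = 949 - 7² = 949 - 49 = 900
y = 30
Check: 7² + 30² = 49 + 900 = 949 ✓

949 = 7² + 30²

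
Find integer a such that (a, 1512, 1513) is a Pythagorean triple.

a² = c² - b² = 1513² - 1512² = 2289169 - 2286144 = 3025
a = sqrt(3025) = 55

55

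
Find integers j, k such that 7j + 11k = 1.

Step 1: Check solvability.
gcd(7, 11) = 1
Since 1 divides 1, solutions exist.

Step 2: Apply extended Euclidean algorithm to find gcd.
We find integers such that 7*x0 + 11*y0 = 1

Step 3: Scale the particular solution.
Multiply by 1/1 = 1:
j = -3, k = 2

Step 4: Verify.
7*(-3) + 11*(2) = 1 = 1 ✓

j = -3, k = 2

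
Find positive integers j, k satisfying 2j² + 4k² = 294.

Try small values of j and check whether (294 - 2j²)/4 is a perfect square.
j = 7: 2·7² = 98, so 4k² = 294 - 98 = 196, giving k² = 49, k = 7.
Check: 2·7² + 4·7² = 98 + 196 = 294 ✓

j = 7, k = 7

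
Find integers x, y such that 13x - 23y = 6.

Step 1: Check solvability.
gcd(13, 23) = 1
Since 1 divides 6, solutions exist.

Step 2: Apply extended Euclidean algorithm to find gcd.
We find integers such that 13*x0 + 23*y0 = 1

Step 3: Scale the particular solution.
Multiply by 6/1 = 6:
x = -42, y = -24

Step 4: Verify.
13*(-42) - 23*(-24) = 6 = 6 ✓

x = -42, y = -24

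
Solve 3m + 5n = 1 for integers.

Step 1: Check solvability.
gcd(3, 5) = 1
Since 1 divides 1, solutions exist.

Step 2: Apply extended Euclidean algorithm to find gcd.
We find integers such that 3*x0 + 5*y0 = 1

Step 3: Scale the particular solution.
Multiply by 1/1 = 1:
m = 2, n = -1

Step 4: Verify.
3*(2) + 5*(-1) = 1 = 1 ✓

m = 2, n = -1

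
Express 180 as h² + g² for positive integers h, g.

We need to find integers h, g > 0 such that h² + g² = 180.
Trying h = 6: g² = 180 - 6² = 180 - 36 = 144
g = 12
Check: 6² + 12² = 36 + 144 = 180 ✓

180 = 6² + 12²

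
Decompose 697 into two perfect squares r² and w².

We need to find integers r, w > 0 such that r² + w² = 697.
Trying r = 11: w² = 697 - 11² = 697 - 121 = 576
w = 24
Check: 11² + 24² = 121 + 576 = 697 ✓

697 = 11² + 24²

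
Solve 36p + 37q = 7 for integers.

Step 1: Check solvability.
gcd(36, 37) = 1
Since 1 divides 7, solutions exist.

Step 2: Apply extended Euclidean algorithm to find gcd.
We find integers such that 36*x0 + 37*y0 = 1

Step 3: Scale the particular solution.
Multiply by 7/1 = 7:
p = -7, q = 7

Step 4: Verify.
36*(-7) + 37*(7) = 7 = 7 ✓

p = -7, q = 7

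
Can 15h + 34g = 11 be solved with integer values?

Step 1: Compute gcd(15, 34).
gcd(15, 34) = 1

Step 2: Check divisibility.
Does 1 divide 11? 11 = 1 x 11, so yes.

By the theorem on linear Diophantine equations, 15h + 34g = 11 has integer solutions if and only if gcd(15, 34) divides 11. Since 1 | 11, solutions exist.

Yes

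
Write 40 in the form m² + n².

We need to find integers m, n > 0 such that m² + n² = 40.
Trying m = 2: n² = 40 - 2² = 40 - 4 = 36
n = 6
Check: 2² + 6² = 4 + 36 = 40 ✓

40 = 2² + 6²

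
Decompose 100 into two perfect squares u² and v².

We need to find integers u, v > 0 such that u² + v² = 100.
Trying u = 6: v² = 100 - 6² = 100 - 36 = 64
v = 8
Check: 6² + 8² = 36 + 64 = 100 ✓

100 = 6² + 8²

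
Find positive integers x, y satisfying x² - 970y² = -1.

We need x² = 970y² - 1. Try successive y:
y = 1: x² = 970·1² - 1 = 969, not a perfect square
y = 2: x² = 970·2² - 1 = 3879, not a perfect square
y = 3: x² = 970·3² - 1 = 8729, not a perfect square
...
y = 10537: x² = 970·10537² - 1 = 107697517929 = 328173² ✓
Check: 328173² - 970·10537² = 107697517929 - 107697517930 = -1 ✓

x = 328173, y = 10537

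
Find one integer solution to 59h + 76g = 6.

Step 1: Check solvability.
gcd(59, 76) = 1
Since 1 divides 6, solutions exist.

Step 2: Apply extended Euclidean algorithm to find gcd.
We find integers such that 59*x0 + 76*y0 = 1

Step 3: Scale the particular solution.
Multiply by 6/1 = 6:
h = -54, g = 42

Step 4: Verify.
59*(-54) + 76*(42) = 6 = 6 ✓

h = -54, g = 42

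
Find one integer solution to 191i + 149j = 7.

Step 1: Check solvability.
gcd(191, 149) = 1
Since 1 divides 7, solutions exist.

Step 2: Apply extended Euclidean algorithm to find gcd.
We find integers such that 191*x0 + 149*y0 = 1

Step 3: Scale the particular solution.
Multiply by 7/1 = 7:
i = -273, j = 350

Step 4: Verify.
191*(-273) + 149*(350) = 7 = 7 ✓

i = -273, j = 350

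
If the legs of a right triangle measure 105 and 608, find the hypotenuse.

c² = a² + b² = 105² + 608² = 11025 + 369664 = 380689
c = 617

617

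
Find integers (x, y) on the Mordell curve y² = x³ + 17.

Try small integer x values and check whether x³ + 17 is a perfect square.
x = -1: x³ + 17 = -1³ + 17 = -1 + 17 = 16
Is 16 a perfect square? 4² = 16 ✓
So (x, y) = (-1, -4) is a solution.

x = -1, y = -4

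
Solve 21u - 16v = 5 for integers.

Step 1: Check solvability.
gcd(21, 16) = 1
Since 1 divides 5, solutions exist.

Step 2: Apply extended Euclidean algorithm to find gcd.
We find integers such that 21*x0 + 16*y0 = 1

Step 3: Scale the particular solution.
Multiply by 5/1 = 5:
u = -15, v = -20

Step 4: Verify.
21*(-15) - 16*(-20) = 5 = 5 ✓

u = -15, v = -20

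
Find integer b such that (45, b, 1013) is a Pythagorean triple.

b² = c² - a² = 1013² - 45² = 1026169 - 2025 = 1024144
b = sqrt(1024144) = 1012

1012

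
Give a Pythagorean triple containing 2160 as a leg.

We need the other leg and hypotenuse such that 2160² + x² = c².
Take x = 228, c = 2172: 2160² + 228² = 4665600 + 51984 = 4717584 = 2172² ✓
Triple: (228, 2160, 2172)

(228, 2160, 2172)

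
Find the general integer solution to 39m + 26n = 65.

Step 1: Compute gcd(39, 26) = 13.
Since 13 divides 65, solutions exist.

Step 2: Find a particular solution using extended Euclidean algorithm.
We get m₀ = 5, n₀ = -5.
Check: 39*5 + 26*-5 = 65 = 65 ✓

Step 3: Write the general solution.
m = 5 + (26/13)t = 5 + 2t
n = -5 - (39/13)t = -5 - 3t
for any integer t.

m = 5 + 2t, n = -5 - 3t for integer t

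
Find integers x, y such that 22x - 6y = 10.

Step 1: Check solvability.
gcd(22, 6) = 2
Since 2 divides 10, solutions exist.

Step 2: Apply extended Euclidean algorithm to find gcd.
We find integers such that 22*x0 + 6*y0 = 2

Step 3: Scale the particular solution.
Multiply by 10/2 = 5:
x = -5, y = -20

Step 4: Verify.
22*(-5) - 6*(-20) = 10 = 10 ✓

x = -5, y = -20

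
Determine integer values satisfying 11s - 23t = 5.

Step 1: Check solvability.
gcd(11, 23) = 1
Since 1 divides 5, solutions exist.

Step 2: Apply extended Euclidean algorithm to find gcd.
We find integers such that 11*x0 + 23*y0 = 1

Step 3: Scale the particular solution.
Multiply by 5/1 = 5:
s = -10, t = -5

Step 4: Verify.
11*(-10) - 23*(-5) = 5 = 5 ✓

s = -10, t = -5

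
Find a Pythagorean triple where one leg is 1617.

We need the other leg and hypotenuse such that 1617² + x² = c².
Take x = 3640, c = 3983: 1617² + 3640² = 2614689 + 13249600 = 15864289 = 3983² ✓
Triple: (1617, 3640, 3983)

(1617, 3640, 3983)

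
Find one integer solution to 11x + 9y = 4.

Step 1: Check solvability.
gcd(11, 9) = 1
Since 1 divides 4, solutions exist.

Step 2: Apply extended Euclidean algorithm to find gcd.
We find integers such that 11*x0 + 9*y0 = 1

Step 3: Scale the particular solution.
Multiply by 4/1 = 4:
x = -16, y = 20

Step 4: Verify.
11*(-16) + 9*(20) = 4 = 4 ✓

x = -16, y = 20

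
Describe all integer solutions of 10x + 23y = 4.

Step 1: Compute gcd(10, 23) = 1.
Since 1 divides 4, solutions exist.

Step 2: Find a particular solution using extended Euclidean algorithm.
We get x₀ = 28, y₀ = -12.
Check: 10*28 + 23*-12 = 4 = 4 ✓

Step 3: Write the general solution.
x = 28 + (23/1)t = 28 + 23t
y = -12 - (10/1)t = -12 - 10t
for any integer t.

x = 28 + 23t, y = -12 - 10t for integer t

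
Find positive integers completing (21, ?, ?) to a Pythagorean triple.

We need the other leg and hypotenuse such that 21² + x² = c².
Take x = 72, c = 75: 21² + 72² = 441 + 5184 = 5625 = 75² ✓
Triple: (21, 72, 75)

(21, 72, 75)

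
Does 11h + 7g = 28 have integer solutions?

Step 1: Compute gcd(11, 7).
gcd(11, 7) = 1

Step 2: Check divisibility.
Does 1 divide 28? 28 = 1 x 28, so yes.

By the theorem on linear Diophantine equations, 11h + 7g = 28 has integer solutions if and only if gcd(11, 7) divides 28. Since 1 | 28, solutions exist.

Yes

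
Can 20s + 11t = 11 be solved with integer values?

Step 1: Compute gcd(20, 11).
gcd(20, 11) = 1

Step 2: Check divisibility.
Does 1 divide 11? 11 = 1 x 11, so yes.

By the theorem on linear Diophantine equations, 20s + 11t = 11 has integer solutions if and only if gcd(20, 11) divides 11. Since 1 | 11, solutions exist.

Yes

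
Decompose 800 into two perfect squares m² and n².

We need to find integers m, n > 0 such that m² + n² = 800.
Trying m = 4: n² = 800 - 4² = 800 - 16 = 784
n = 28
Check: 4² + 28² = 16 + 784 = 800 ✓

800 = 4² + 28²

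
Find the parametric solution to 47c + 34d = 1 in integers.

Step 1: Compute gcd(47, 34) = 1.
Since 1 divides 1, solutions exist.

Step 2: Find a particular solution using extended Euclidean algorithm.
We get c₀ = -13, d₀ = 18.
Check: 47*-13 + 34*18 = 1 = 1 ✓

Step 3: Write the general solution.
c = -13 + (34/1)t = -13 + 34t
d = 18 - (47/1)t = 18 - 47t
for any integer t.

c = -13 + 34t, d = 18 - 47t for integer t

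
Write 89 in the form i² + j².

We need to find integers i, j > 0 such that i² + j² = 89.
Trying i = 5: j² = 89 - 5² = 89 - 25 = 64
j = 8
Check: 5² + 8² = 25 + 64 = 89 ✓

89 = 5² + 8²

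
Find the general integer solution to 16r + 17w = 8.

Step 1: Compute gcd(16, 17) = 1.
Since 1 divides 8, solutions exist.

Step 2: Find a particular solution using extended Euclidean algorithm.
We get r₀ = -8, w₀ = 8.
Check: 16*-8 + 17*8 = 8 = 8 ✓

Step 3: Write the general solution.
r = -8 + (17/1)t = -8 + 17t
w = 8 - (16/1)t = 8 - 16t
for any integer t.

r = -8 + 17t, w = 8 - 16t for integer t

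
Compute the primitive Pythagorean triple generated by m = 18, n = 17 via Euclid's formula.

a = m² - n² = 324 - 289 = 35
b = 2mn = 2·18·17 = 612
c = m² + n² = 324 + 289 = 613
Verify: 35² + 612² = 1225 + 374544 = 375769 = 613² ✓

(35, 612, 613)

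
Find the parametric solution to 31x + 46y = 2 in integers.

Step 1: Compute gcd(31, 46) = 1.
Since 1 divides 2, solutions exist.

Step 2: Find a particular solution using extended Euclidean algorithm.
We get x₀ = 6, y₀ = -4.
Check: 31*6 + 46*-4 = 2 = 2 ✓

Step 3: Write the general solution.
x = 6 + (46/1)t = 6 + 46t
y = -4 - (31/1)t = -4 - 31t
for any integer t.

x = 6 + 46t, y = -4 - 31t for integer t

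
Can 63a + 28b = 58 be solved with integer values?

Step 1: Compute gcd(63, 28).
gcd(63, 28) = 7

Step 2: Check divisibility.
Does 7 divide 58? 58 = 7 x 8 + 2, so no.

By the theorem on linear Diophantine equations, 63a + 28b = 58 has integer solutions if and only if gcd(63, 28) divides 58. Since 7 does not divide 58, no solutions exist.

No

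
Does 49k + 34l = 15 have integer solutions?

Step 1: Compute gcd(49, 34).
gcd(49, 34) = 1

Step 2: Check divisibility.
Does 1 divide 15? 15 = 1 x 15, so yes.

By the theorem on linear Diophantine equations, 49k + 34l = 15 has integer solutions if and only if gcd(49, 34) divides 15. Since 1 | 15, solutions exist.

Yes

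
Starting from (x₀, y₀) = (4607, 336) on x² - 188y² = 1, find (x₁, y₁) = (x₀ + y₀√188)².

Solutions to x² - Dy² = 1 are generated by powers of (x₀ + y₀√D).
The next solution satisfies x₁ + y₁√188 = (x₀ + y₀√188)², giving:
x₁ = x₀² + 188y₀² = 4607² + 188·336² = 21224449 + 21224448 = 42448897
y₁ = 2x₀y₀ = 2·4607·336 = 3095904

Verify: 42448897² - 188·3095904² = 1801908856516609 - 1801908856516608 = 1 ✓

x = 42448897, y = 3095904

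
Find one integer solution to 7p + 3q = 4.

Step 1: Check solvability.
gcd(7, 3) = 1
Since 1 divides 4, solutions exist.

Step 2: Apply extended Euclidean algorithm to find gcd.
We find integers such that 7*x0 + 3*y0 = 1

Step 3: Scale the particular solution.
Multiply by 4/1 = 4:
p = 4, q = -8

Step 4: Verify.
7*(4) + 3*(-8) = 4 = 4 ✓

p = 4, q = -8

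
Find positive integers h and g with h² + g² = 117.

We need to find integers h, g > 0 such that h² + g² = 117.
Trying h = 6: g² = 117 - 6² = 117 - 36 = 81
g = 9
Check: 6² + 9² = 36 + 81 = 117 ✓

117 = 6² + 9²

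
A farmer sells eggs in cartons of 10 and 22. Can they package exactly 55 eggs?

We need non-negative a, b with 10a + 22b = 55.
gcd(10, 22) = 2, and 2 does not divide 55.
No integer solutions exist.

No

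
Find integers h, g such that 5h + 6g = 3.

Step 1: Check solvability.
gcd(5, 6) = 1
Since 1 divides 3, solutions exist.

Step 2: Apply extended Euclidean algorithm to find gcd.
We find integers such that 5*x0 + 6*y0 = 1

Step 3: Scale the particular solution.
Multiply by 3/1 = 3:
h = -3, g = 3

Step 4: Verify.
5*(-3) + 6*(3) = 3 = 3 ✓

h = -3, g = 3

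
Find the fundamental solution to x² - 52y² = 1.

We seek the smallest positive integers (x, y) with x² - 52y² = 1, i.e., x² = 52y² + 1.
Try successive y values:
y = 1: x² = 52·1² + 1 = 53, not a perfect square
y = 2: x² = 52·2² + 1 = 209, not a perfect square
y = 3: x² = 52·3² + 1 = 469, not a perfect square
... continuing the search (or via continued fractions) ...
y = 90: x² = 52·90² + 1 = 421201, x = 649 ✓

Verify: 649² - 52·90² = 421201 - 421200 = 1 ✓

x = 649, y = 90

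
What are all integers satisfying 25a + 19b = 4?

Step 1: Compute gcd(25, 19) = 1.
Since 1 divides 4, solutions exist.

Step 2: Find a particular solution using extended Euclidean algorithm.
We get a₀ = -12, b₀ = 16.
Check: 25*-12 + 19*16 = 4 = 4 ✓

Step 3: Write the general solution.
a = -12 + (19/1)t = -12 + 19t
b = 16 - (25/1)t = 16 - 25t
for any integer t.

a = -12 + 19t, b = 16 - 25t for integer t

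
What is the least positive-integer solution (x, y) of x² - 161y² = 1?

We seek the smallest positive integers (x, y) with x² - 161y² = 1, i.e., x² = 161y² + 1.
Try successive y values:
y = 1: x² = 161·1² + 1 = 162, not a perfect square
y = 2: x² = 161·2² + 1 = 645, not a perfect square
y = 3: x² = 161·3² + 1 = 1450, not a perfect square
... continuing the search (or via continued fractions) ...
y = 928: x² = 161·928² + 1 = 138650625, x = 11775 ✓

Verify: 11775² - 161·928² = 138650625 - 138650624 = 1 ✓

x = 11775, y = 928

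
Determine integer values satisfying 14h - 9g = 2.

Step 1: Check solvability.
gcd(14, 9) = 1
Since 1 divides 2, solutions exist.

Step 2: Apply extended Euclidean algorithm to find gcd.
We find integers such that 14*x0 + 9*y0 = 1

Step 3: Scale the particular solution.
Multiply by 2/1 = 2:
h = 4, g = 6

Step 4: Verify.
14*(4) - 9*(6) = 2 = 2 ✓

h = 4, g = 6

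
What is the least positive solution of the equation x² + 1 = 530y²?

We need x² = 530y² - 1. Try successive y:
y = 1: x² = 530·1² - 1 = 529 = 23² ✓
Check: 23² - 530·1² = 529 - 530 = -1 ✓

x = 23, y = 1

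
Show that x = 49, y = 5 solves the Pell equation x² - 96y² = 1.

Compute x² = 49² = 2401
Compute 96y² = 96·5² = 96·25 = 2400
x² - 96y² = 2401 - 2400 = 1
Since this equals 1, (49, 5) is a solution.

Yes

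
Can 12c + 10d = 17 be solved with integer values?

Step 1: Compute gcd(12, 10).
gcd(12, 10) = 2

Step 2: Check divisibility.
Does 2 divide 17? 17 = 2 x 8 + 1, so no.

By the theorem on linear Diophantine equations, 12c + 10d = 17 has integer solutions if and only if gcd(12, 10) divides 17. Since 2 does not divide 17, no solutions exist.

No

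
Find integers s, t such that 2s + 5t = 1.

Step 1: Check solvability.
gcd(2, 5) = 1
Since 1 divides 1, solutions exist.

Step 2: Apply extended Euclidean algorithm to find gcd.
We find integers such that 2*x0 + 5*y0 = 1

Step 3: Scale the particular solution.
Multiply by 1/1 = 1:
s = -2, t = 1

Step 4: Verify.
2*(-2) + 5*(1) = 1 = 1 ✓

s = -2, t = 1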